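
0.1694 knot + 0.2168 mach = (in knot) 143.7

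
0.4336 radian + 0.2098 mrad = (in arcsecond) 8.948e+04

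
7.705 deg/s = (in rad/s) 0.1345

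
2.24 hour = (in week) 0.01333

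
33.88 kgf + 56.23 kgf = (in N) 883.7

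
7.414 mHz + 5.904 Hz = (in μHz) 5.911e+06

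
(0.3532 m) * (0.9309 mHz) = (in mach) 9.656e-07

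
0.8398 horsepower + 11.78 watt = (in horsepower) 0.8556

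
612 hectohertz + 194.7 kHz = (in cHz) 2.559e+07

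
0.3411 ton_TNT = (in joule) 1.427e+09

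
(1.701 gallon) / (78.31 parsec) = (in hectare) 2.665e-25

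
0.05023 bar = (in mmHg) 37.68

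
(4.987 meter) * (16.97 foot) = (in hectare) 0.00258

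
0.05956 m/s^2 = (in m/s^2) 0.05956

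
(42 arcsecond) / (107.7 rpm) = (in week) 2.985e-11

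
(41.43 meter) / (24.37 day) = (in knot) 3.825e-05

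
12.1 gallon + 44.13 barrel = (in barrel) 44.42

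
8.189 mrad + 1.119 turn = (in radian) 7.039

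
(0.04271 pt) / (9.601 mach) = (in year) 1.461e-16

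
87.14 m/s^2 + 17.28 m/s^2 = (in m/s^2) 104.4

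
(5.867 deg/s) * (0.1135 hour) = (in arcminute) 1.438e+05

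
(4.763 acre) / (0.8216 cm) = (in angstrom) 2.346e+16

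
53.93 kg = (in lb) 118.9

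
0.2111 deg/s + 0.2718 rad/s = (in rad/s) 0.2755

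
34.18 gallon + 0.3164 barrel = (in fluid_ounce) 6076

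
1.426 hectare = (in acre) 3.524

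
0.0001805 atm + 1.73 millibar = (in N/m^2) 191.3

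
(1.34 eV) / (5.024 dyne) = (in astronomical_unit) 2.857e-26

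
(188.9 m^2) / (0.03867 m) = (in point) 1.385e+07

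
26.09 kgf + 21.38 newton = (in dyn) 2.772e+07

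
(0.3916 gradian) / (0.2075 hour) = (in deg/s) 0.0004718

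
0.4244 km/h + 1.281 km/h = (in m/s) 0.4737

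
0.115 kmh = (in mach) 9.382e-05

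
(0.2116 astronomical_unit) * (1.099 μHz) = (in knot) 6.762e+04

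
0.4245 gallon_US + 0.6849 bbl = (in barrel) 0.695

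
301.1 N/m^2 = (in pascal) 301.1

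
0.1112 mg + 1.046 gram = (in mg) 1046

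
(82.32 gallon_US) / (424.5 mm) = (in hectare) 7.341e-05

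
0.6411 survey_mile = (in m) 1032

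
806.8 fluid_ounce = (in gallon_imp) 5.248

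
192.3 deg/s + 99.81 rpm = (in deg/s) 791.2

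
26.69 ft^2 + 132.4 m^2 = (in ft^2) 1452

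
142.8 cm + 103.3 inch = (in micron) 4.052e+06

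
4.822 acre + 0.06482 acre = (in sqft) 2.129e+05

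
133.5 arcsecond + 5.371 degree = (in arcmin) 324.5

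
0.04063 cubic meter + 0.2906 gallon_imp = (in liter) 41.95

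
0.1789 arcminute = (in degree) 0.002982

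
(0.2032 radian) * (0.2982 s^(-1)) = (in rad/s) 0.06059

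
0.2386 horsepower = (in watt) 177.9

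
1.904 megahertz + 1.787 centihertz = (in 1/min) 1.142e+08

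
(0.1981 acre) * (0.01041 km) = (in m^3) 8346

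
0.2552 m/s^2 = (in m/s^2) 0.2552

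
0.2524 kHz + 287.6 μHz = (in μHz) 2.524e+08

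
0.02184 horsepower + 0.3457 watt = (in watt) 16.63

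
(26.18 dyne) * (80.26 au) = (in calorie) 7.513e+08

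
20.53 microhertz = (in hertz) 2.053e-05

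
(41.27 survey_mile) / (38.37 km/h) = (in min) 103.9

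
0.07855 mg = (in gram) 7.855e-05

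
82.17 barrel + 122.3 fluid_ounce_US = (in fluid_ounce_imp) 4.599e+05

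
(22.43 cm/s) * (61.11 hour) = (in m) 4.935e+04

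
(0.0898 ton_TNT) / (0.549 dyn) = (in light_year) 0.007234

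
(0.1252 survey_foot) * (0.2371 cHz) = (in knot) 0.0001759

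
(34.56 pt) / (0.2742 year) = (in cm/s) 1.41e-07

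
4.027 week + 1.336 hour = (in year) 0.07738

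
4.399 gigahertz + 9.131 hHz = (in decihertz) 4.399e+10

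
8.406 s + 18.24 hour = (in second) 6.567e+04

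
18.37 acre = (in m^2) 7.434e+04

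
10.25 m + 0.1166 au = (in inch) 6.867e+11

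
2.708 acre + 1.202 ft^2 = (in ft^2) 1.18e+05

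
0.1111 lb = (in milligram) 5.039e+04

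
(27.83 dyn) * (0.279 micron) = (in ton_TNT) 1.856e-20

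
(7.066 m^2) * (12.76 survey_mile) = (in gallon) 3.833e+07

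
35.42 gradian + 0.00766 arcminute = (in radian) 0.5564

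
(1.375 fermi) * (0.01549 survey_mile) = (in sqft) 3.69e-13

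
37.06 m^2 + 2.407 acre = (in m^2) 9778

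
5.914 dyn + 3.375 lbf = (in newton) 15.01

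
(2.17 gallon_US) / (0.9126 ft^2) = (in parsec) 3.14e-18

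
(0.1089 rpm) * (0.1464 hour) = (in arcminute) 2.066e+04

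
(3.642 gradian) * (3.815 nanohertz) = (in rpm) 2.084e-09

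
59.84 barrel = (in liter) 9514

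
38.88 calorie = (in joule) 162.7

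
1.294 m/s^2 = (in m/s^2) 1.294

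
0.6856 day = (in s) 5.924e+04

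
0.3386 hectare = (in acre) 0.8367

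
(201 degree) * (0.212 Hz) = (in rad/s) 0.7437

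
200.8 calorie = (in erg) 8.401e+09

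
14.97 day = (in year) 0.04101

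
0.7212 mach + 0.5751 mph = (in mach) 0.722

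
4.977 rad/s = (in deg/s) 285.2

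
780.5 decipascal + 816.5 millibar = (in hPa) 817.3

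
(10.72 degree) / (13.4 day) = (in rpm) 1.543e-06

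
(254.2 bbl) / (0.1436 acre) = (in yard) 0.07606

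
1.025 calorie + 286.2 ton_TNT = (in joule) 1.197e+12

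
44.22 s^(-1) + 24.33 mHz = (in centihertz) 4424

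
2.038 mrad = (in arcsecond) 420.4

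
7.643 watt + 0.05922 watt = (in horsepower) 0.01033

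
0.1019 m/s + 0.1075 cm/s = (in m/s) 0.103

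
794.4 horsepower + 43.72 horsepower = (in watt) 6.25e+05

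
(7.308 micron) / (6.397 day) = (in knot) 2.57e-11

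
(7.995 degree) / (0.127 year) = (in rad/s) 3.484e-08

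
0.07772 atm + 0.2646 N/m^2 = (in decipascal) 7.875e+04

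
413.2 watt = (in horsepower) 0.5541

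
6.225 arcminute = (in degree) 0.1037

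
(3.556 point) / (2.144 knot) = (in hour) 3.159e-07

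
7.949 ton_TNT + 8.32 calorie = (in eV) 2.076e+29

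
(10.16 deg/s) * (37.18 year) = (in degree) 1.191e+10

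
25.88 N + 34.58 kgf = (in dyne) 3.65e+07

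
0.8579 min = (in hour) 0.0143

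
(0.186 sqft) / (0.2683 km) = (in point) 0.1826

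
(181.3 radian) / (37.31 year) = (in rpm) 1.471e-06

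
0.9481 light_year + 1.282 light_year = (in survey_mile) 1.311e+13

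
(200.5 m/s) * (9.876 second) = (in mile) 1.23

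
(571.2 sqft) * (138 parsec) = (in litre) 2.26e+23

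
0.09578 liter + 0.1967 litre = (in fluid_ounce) 9.89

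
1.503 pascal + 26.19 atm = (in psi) 384.9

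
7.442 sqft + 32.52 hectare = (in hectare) 32.52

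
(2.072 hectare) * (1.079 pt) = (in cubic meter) 7.887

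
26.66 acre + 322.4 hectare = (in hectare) 333.2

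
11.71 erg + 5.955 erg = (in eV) 1.103e+13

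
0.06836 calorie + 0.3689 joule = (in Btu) 0.0006207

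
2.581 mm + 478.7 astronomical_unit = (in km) 7.161e+10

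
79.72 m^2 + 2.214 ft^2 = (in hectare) 0.007993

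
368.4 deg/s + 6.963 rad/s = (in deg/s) 767.4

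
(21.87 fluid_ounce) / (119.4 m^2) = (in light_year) 5.726e-22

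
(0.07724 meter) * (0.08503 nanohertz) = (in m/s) 6.568e-12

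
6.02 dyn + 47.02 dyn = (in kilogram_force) 5.409e-05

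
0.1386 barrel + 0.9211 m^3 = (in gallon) 249.2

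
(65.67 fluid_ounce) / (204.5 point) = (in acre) 6.652e-06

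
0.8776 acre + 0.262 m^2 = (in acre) 0.8777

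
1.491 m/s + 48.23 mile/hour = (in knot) 44.81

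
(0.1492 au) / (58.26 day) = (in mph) 9919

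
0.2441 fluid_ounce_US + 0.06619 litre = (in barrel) 0.0004617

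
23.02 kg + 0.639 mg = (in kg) 23.02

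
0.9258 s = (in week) 1.531e-06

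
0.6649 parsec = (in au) 1.371e+05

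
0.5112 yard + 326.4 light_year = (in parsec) 100.1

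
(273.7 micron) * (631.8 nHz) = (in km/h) 6.225e-10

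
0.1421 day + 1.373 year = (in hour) 1.203e+04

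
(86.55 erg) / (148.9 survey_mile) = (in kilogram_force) 3.683e-12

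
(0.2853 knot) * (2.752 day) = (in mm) 3.49e+07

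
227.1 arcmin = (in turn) 0.01051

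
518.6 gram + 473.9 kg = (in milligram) 4.744e+08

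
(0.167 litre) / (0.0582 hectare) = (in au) 1.918e-18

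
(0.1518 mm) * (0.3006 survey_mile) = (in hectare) 7.344e-06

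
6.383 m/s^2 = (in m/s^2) 6.383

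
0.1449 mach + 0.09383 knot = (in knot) 96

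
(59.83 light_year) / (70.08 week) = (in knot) 2.596e+10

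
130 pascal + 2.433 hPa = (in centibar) 0.3733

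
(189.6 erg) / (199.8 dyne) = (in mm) 9.489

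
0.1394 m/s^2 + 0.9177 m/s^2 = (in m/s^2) 1.057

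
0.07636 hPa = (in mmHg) 0.05727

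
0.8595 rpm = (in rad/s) 0.09001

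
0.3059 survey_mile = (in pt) 1.395e+06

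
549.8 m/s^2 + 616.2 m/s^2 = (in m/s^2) 1166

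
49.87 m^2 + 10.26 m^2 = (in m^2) 60.13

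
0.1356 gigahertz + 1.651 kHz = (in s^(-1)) 1.356e+08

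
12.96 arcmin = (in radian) 0.00377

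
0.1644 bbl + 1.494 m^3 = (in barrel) 9.561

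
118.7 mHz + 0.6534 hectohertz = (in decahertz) 6.546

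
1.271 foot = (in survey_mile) 0.0002407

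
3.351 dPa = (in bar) 3.351e-06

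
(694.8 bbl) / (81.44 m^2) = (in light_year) 1.434e-16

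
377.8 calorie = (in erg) 1.581e+10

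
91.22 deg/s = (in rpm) 15.2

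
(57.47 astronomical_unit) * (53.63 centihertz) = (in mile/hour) 1.031e+13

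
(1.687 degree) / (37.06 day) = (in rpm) 8.781e-08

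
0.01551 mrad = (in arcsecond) 3.199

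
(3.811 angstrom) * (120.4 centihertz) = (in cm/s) 4.588e-08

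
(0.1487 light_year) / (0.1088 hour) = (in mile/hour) 8.034e+12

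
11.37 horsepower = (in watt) 8479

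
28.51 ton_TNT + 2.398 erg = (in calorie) 2.851e+10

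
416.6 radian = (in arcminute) 1.432e+06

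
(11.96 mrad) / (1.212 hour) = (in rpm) 2.618e-05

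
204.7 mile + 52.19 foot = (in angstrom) 3.294e+15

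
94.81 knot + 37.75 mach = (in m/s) 1.29e+04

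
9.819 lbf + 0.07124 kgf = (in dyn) 4.438e+06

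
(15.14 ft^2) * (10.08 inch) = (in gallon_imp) 79.22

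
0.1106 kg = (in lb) 0.2438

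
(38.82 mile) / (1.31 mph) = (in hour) 29.63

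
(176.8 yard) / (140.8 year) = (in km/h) 1.311e-07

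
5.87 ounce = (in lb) 0.3669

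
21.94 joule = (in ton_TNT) 5.244e-09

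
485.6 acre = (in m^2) 1.965e+06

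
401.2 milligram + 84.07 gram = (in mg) 8.447e+04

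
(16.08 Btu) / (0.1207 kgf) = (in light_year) 1.515e-12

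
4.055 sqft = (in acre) 9.309e-05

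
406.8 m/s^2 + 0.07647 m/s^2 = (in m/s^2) 406.9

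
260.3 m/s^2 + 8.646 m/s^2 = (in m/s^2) 268.9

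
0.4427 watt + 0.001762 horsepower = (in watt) 1.757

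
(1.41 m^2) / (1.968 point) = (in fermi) 2.031e+18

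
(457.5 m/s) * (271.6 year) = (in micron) 3.919e+18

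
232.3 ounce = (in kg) 6.586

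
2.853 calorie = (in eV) 7.45e+19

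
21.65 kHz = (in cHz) 2.165e+06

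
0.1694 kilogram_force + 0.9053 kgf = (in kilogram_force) 1.075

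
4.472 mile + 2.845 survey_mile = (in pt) 3.338e+07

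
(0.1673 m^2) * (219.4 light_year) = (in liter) 3.473e+20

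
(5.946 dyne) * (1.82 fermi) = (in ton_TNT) 2.586e-29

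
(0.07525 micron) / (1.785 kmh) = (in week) 2.509e-13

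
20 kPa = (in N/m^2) 2e+04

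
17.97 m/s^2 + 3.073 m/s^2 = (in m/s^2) 21.04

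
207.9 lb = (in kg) 94.3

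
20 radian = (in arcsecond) 4.125e+06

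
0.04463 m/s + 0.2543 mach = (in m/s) 86.63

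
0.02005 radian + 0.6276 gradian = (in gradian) 1.904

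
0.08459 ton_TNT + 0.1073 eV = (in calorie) 8.459e+07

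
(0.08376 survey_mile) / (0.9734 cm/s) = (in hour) 3.847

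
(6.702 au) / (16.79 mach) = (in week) 290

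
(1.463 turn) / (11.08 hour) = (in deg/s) 0.0132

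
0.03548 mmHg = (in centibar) 0.00473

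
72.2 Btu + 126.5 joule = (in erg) 7.63e+11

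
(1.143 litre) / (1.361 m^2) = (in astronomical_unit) 5.614e-15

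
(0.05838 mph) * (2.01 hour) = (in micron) 1.888e+08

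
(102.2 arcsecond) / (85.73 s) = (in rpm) 5.519e-05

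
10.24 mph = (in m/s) 4.578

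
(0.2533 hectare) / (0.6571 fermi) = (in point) 1.093e+22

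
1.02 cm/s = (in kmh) 0.03672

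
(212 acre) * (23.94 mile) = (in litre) 3.305e+13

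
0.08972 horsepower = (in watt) 66.9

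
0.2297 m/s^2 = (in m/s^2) 0.2297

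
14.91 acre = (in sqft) 6.495e+05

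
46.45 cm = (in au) 3.105e-12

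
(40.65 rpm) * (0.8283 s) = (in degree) 202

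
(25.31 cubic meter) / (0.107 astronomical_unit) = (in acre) 3.907e-13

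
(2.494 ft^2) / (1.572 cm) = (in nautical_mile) 0.007959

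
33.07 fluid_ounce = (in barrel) 0.006151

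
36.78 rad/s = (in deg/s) 2107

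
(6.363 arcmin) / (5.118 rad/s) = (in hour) 1.005e-07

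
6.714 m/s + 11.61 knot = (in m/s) 12.69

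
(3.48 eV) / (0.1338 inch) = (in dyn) 1.641e-11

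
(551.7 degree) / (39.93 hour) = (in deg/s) 0.003838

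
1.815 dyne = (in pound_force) 4.08e-06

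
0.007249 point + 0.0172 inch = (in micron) 439.4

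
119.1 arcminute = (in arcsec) 7146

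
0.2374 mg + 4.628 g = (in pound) 0.0102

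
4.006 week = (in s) 2.423e+06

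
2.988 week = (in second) 1.807e+06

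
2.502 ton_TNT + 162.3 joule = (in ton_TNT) 2.502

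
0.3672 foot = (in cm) 11.19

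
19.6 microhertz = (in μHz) 19.6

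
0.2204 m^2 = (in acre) 5.446e-05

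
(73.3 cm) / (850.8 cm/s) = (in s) 0.08615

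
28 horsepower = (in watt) 2.088e+04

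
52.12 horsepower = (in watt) 3.887e+04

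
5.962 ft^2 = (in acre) 0.0001369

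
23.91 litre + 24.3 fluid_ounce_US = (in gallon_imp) 5.418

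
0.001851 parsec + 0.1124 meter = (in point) 1.619e+17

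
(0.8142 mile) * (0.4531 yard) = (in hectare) 0.05429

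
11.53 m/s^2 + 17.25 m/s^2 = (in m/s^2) 28.78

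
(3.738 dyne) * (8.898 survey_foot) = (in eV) 6.328e+14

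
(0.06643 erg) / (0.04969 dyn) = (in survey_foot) 0.04386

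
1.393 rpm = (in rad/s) 0.1459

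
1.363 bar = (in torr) 1022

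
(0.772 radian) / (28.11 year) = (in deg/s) 4.99e-08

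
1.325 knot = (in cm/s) 68.16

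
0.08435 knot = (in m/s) 0.04339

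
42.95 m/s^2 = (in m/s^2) 42.95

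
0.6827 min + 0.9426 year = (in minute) 4.954e+05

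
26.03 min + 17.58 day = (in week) 2.514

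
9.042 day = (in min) 1.302e+04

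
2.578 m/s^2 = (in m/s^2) 2.578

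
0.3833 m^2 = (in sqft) 4.126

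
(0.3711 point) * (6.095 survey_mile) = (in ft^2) 13.82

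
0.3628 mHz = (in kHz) 3.628e-07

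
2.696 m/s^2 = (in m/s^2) 2.696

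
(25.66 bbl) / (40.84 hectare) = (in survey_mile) 6.207e-09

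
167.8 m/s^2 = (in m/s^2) 167.8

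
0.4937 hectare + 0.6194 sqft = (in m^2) 4937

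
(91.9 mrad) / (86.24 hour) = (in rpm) 2.827e-06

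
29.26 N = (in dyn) 2.926e+06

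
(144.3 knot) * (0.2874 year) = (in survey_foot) 2.207e+09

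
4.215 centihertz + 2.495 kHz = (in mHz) 2.495e+06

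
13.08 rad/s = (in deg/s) 749.4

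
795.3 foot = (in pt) 6.871e+05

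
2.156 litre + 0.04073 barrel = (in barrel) 0.05429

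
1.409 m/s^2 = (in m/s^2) 1.409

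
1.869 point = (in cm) 0.06593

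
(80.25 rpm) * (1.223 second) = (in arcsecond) 2.12e+06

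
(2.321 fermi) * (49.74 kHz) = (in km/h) 4.156e-10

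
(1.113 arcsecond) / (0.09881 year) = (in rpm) 1.654e-11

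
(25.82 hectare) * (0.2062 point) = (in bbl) 118.1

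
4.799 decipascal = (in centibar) 0.0004799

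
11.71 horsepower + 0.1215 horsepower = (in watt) 8823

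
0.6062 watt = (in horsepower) 0.0008129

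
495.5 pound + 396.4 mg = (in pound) 495.5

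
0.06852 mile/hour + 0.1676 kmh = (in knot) 0.15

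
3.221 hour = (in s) 1.16e+04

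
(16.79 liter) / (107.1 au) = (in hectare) 1.048e-19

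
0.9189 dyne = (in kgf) 9.37e-07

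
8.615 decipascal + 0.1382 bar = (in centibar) 13.82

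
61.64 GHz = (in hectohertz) 6.164e+08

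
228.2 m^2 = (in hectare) 0.02282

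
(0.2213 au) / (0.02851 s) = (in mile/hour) 2.598e+12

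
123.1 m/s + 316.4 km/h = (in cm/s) 2.11e+04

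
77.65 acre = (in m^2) 3.142e+05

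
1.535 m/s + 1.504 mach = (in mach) 1.509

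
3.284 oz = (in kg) 0.0931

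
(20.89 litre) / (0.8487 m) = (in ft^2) 0.2649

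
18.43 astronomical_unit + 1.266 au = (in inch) 1.16e+14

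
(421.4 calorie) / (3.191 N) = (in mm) 5.525e+05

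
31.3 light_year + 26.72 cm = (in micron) 2.961e+23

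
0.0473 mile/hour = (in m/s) 0.02114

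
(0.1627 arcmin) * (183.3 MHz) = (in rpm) 8.284e+04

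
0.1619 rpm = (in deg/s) 0.9714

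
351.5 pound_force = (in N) 1564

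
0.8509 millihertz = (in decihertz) 0.008509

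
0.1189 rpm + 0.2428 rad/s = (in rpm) 2.437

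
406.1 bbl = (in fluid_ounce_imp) 2.272e+06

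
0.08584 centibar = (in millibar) 0.8584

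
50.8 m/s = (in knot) 98.75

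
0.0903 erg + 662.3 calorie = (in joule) 2771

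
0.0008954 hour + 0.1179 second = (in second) 3.341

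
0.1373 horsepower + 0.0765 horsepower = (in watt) 159.4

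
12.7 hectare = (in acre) 31.38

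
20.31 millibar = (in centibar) 2.031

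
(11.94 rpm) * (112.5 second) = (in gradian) 8955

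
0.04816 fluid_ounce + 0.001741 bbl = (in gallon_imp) 0.0612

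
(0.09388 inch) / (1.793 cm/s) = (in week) 2.199e-07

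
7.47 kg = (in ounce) 263.5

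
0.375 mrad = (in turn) 5.968e-05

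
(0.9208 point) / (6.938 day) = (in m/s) 5.419e-10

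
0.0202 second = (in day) 2.338e-07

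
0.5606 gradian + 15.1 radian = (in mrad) 1.511e+04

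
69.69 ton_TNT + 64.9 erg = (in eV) 1.82e+30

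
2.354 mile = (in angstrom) 3.788e+13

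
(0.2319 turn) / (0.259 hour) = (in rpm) 0.01492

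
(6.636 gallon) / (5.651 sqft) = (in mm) 47.85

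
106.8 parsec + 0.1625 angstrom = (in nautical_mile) 1.779e+15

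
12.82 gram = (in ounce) 0.4522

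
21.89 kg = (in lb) 48.26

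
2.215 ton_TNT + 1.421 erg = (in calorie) 2.215e+09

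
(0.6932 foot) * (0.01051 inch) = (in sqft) 0.0006071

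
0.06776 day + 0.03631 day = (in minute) 149.9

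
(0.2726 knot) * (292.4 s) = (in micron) 4.101e+07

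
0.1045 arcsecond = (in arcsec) 0.1045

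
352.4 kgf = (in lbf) 776.9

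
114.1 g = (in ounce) 4.025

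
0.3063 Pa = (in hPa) 0.003063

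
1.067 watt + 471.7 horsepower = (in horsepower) 471.7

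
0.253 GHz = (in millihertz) 2.53e+11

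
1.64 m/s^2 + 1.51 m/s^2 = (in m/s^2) 3.15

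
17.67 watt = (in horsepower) 0.0237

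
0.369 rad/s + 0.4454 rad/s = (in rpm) 7.777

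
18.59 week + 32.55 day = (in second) 1.406e+07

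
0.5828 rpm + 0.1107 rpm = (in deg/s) 4.161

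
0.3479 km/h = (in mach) 0.0002838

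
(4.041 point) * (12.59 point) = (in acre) 1.565e-09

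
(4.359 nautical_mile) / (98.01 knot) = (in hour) 0.04448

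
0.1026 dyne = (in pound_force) 2.307e-07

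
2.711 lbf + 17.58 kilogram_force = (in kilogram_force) 18.81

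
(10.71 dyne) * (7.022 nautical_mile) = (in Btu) 0.00132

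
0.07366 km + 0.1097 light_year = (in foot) 3.405e+15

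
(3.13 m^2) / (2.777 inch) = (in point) 1.258e+05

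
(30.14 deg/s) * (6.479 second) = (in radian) 3.408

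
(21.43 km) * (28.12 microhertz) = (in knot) 1.171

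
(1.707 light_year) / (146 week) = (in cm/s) 1.829e+10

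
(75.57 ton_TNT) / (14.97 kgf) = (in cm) 2.154e+11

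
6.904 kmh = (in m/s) 1.918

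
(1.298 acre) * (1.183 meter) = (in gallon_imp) 1.367e+06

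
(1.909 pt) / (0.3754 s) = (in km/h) 0.006458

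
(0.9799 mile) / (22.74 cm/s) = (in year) 0.0002199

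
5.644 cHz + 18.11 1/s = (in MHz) 1.817e-05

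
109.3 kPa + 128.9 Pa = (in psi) 15.87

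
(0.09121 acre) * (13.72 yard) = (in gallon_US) 1.223e+06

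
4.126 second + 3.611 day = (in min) 5200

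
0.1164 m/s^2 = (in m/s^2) 0.1164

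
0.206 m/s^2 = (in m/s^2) 0.206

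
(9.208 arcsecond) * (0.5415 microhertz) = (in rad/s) 2.417e-11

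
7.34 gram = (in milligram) 7340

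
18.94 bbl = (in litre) 3011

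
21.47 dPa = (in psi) 0.0003114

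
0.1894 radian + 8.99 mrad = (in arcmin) 682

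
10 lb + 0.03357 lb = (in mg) 4.551e+06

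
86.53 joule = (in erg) 8.653e+08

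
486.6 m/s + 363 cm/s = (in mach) 1.44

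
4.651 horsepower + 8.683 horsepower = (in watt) 9943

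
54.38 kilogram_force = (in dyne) 5.333e+07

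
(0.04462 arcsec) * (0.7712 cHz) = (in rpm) 1.593e-08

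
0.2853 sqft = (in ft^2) 0.2853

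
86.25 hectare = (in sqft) 9.284e+06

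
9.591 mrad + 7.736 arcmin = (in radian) 0.01184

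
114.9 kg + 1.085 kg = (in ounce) 4091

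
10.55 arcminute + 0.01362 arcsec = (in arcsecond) 633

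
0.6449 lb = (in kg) 0.2925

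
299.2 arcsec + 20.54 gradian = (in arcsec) 6.685e+04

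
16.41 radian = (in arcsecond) 3.385e+06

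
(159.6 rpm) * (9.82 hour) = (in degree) 3.385e+07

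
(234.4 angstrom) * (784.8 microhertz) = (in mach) 5.403e-14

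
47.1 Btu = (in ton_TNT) 1.188e-05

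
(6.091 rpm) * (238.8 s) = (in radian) 152.3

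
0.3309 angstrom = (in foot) 1.086e-10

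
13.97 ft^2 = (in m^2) 1.298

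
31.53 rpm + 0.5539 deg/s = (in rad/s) 3.311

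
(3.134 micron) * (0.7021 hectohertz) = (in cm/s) 0.022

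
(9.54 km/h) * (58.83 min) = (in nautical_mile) 5.051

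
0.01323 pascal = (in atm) 1.306e-07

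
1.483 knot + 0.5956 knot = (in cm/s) 106.9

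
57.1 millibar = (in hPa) 57.1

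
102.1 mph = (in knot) 88.72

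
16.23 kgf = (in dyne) 1.592e+07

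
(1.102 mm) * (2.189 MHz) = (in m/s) 2412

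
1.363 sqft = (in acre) 3.129e-05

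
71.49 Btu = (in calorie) 1.803e+04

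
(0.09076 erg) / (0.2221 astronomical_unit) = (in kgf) 2.785e-20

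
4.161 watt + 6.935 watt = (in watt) 11.1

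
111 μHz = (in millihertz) 0.111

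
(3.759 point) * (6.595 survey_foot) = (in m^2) 0.002666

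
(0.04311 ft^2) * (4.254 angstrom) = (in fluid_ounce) 5.761e-08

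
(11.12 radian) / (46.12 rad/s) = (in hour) 6.698e-05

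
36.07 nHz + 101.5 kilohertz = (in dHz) 1.015e+06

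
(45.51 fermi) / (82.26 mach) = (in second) 1.625e-18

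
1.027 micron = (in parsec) 3.328e-23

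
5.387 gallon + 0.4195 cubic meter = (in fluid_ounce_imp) 1.548e+04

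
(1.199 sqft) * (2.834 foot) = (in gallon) 25.42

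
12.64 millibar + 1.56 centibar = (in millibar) 28.24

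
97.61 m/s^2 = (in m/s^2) 97.61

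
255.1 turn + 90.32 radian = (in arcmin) 5.821e+06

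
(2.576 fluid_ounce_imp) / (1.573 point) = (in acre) 3.259e-05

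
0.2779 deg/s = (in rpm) 0.04632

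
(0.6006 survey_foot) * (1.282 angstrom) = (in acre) 5.799e-15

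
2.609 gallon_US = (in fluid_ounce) 334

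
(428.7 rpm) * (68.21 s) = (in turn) 487.4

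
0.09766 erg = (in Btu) 9.256e-12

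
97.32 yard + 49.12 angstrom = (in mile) 0.0553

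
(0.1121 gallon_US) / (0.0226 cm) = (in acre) 0.000464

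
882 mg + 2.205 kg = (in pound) 4.863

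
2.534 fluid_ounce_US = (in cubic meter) 7.494e-05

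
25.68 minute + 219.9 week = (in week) 219.9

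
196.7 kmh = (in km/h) 196.7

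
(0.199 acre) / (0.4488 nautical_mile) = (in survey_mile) 0.000602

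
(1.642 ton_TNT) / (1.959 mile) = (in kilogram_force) 2.222e+05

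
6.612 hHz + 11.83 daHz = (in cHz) 7.795e+04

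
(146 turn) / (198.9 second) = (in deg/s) 264.3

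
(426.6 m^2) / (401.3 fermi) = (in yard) 1.163e+15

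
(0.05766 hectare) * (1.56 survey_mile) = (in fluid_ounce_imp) 5.095e+10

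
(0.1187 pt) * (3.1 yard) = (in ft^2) 0.001278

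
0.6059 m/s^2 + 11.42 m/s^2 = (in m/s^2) 12.03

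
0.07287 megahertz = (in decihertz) 7.287e+05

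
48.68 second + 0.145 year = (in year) 0.145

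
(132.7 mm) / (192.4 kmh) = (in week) 4.105e-09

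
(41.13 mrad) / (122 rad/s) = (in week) 5.574e-10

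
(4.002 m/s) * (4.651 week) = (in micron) 1.126e+13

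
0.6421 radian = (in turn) 0.1022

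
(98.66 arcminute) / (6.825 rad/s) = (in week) 6.953e-09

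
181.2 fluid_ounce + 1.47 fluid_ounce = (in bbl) 0.03398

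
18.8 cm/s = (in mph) 0.4205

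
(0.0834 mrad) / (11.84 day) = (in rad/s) 8.153e-11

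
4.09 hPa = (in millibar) 4.09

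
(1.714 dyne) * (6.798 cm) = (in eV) 7.272e+12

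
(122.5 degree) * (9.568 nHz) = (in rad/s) 2.046e-08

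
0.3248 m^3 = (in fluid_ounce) 1.098e+04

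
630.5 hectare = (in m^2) 6.305e+06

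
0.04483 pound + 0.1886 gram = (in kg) 0.02052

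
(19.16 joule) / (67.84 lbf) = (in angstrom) 6.349e+08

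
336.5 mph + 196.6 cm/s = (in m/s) 152.4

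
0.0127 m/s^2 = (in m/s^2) 0.0127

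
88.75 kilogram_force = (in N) 870.3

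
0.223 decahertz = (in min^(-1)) 133.8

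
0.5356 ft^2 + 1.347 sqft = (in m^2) 0.1749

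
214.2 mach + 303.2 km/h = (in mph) 1.633e+05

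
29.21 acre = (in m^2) 1.182e+05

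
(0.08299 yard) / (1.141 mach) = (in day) 2.261e-09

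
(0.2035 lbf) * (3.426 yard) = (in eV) 1.77e+19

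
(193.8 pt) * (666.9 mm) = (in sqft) 0.4908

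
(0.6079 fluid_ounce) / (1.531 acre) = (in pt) 8.225e-06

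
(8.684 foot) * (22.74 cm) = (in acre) 0.0001487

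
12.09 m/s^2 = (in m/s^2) 12.09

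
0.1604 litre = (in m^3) 0.0001604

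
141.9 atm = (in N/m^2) 1.438e+07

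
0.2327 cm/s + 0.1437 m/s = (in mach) 0.0004289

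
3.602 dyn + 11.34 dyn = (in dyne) 14.94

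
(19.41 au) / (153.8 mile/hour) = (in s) 4.223e+10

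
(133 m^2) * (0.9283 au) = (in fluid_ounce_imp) 6.501e+17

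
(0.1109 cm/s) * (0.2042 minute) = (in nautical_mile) 7.337e-06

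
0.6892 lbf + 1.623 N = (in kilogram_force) 0.4781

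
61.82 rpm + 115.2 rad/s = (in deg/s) 6971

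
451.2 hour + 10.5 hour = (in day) 19.24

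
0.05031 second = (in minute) 0.0008385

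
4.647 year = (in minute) 2.442e+06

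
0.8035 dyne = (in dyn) 0.8035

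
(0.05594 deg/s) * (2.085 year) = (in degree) 3.678e+06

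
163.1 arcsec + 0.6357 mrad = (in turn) 0.000227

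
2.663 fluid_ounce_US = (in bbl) 0.0004953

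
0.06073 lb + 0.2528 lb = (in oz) 5.016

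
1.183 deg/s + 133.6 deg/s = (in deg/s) 134.8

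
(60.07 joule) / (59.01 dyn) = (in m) 1.018e+05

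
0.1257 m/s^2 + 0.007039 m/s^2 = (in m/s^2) 0.1327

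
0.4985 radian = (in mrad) 498.5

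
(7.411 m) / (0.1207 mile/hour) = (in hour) 0.03815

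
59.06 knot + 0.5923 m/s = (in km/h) 111.5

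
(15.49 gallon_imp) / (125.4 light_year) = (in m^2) 5.936e-20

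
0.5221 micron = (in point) 0.00148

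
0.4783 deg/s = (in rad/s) 0.008348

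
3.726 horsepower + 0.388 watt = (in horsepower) 3.727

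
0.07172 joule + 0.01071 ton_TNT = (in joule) 4.481e+07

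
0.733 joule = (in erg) 7.33e+06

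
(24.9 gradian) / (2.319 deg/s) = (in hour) 0.002684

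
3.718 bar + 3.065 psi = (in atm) 3.878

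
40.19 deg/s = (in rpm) 6.698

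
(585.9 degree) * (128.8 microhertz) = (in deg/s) 0.07546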